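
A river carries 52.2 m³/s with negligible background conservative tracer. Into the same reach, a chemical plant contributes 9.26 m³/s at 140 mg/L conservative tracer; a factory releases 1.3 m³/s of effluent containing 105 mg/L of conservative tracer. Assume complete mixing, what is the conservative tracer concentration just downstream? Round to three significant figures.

22.8 mg/L

Flow-weighted average: C = (52.20·0 + 9.260·140.0 + 1.300·105.0) / 62.76 = 1433/62.76 = 22.83 mg/L.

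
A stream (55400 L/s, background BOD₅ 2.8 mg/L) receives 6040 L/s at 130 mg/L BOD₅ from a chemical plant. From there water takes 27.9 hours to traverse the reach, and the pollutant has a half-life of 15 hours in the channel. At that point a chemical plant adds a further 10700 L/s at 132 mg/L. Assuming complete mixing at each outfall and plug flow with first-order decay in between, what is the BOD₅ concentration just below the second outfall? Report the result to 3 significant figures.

After mixing, C = (55400·2.800 + 6040·130.0) / 61440 = 940300/61440 = 15.30 mg/L; combined flow 61440 L/s.
Half-life 15 h → k = ln 2 / 15 = 0.04621 h⁻¹ = 1.109 d⁻¹.
After decay, C = 15.30 × e^(−kt) = 15.30 × 0.2755 = 4.216 mg/L.
Second outfall: C = (61440·4.216 + 10700·132.0)/72140 = 23.17 mg/L.

23.2 mg/L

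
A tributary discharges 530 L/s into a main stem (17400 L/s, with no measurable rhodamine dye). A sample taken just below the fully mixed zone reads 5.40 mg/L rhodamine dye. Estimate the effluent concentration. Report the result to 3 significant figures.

183 mg/L

Mass balance: 17400·0 + 530.0·Cₑ = 17930·5.400
→ Cₑ = (17930·5.400 − 17400·0) / 530.0 = 182.7 mg/L.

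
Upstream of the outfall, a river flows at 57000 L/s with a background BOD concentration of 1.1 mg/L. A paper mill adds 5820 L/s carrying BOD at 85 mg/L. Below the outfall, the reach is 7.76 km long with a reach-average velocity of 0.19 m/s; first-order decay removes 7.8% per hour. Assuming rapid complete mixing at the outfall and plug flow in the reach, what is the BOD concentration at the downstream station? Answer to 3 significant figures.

Mass balance: C = (57000·1.100 + 5820·85.00) / 62820 = 557400/62820 = 8.873 mg/L.
Travel time t = 7.76·1000 / 0.19 = 40840 s = 11.35 h.
7.8%/h lost → k = −ln(1 − 0.078) = 0.08121 h⁻¹.
After decay, C = 8.873 × e^(−kt) = 8.873 × 0.3980 = 3.531 mg/L.

3.53 mg/L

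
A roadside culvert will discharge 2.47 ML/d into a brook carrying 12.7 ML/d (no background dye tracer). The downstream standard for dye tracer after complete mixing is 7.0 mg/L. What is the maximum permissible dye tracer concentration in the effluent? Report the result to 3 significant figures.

At the limit, (Qr·Cr + Qe·Cₑ)/(Qr + Qe) = 7.0:
Cₑ = (15.17·7.0 − 12.70·0) / 2.470 = 42.99 mg/L.

43.0 mg/L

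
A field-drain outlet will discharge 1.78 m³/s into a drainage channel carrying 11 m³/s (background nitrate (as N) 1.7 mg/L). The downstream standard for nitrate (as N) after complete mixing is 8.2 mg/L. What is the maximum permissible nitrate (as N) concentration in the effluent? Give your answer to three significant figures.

At the limit, (Qr·Cr + Qe·Cₑ)/(Qr + Qe) = 8.2:
Cₑ = (12.78·8.2 − 11.00·1.700) / 1.780 = 48.37 mg/L.

48.4 mg/L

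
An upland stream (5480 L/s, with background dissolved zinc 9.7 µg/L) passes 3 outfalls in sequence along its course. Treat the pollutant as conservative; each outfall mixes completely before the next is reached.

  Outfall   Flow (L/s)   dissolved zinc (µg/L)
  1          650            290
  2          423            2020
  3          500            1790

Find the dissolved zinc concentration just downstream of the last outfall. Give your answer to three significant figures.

After outfall 1: Q = 5480 + 650.0 = 6130 L/s; C = (5480·9.700 + 650.0·290.0)/6130 = 39.42 µg/L.
After outfall 2: Q = 6130 + 423.0 = 6553 L/s; C = (6130·39.42 + 423.0·2020)/6553 = 167.3 µg/L.
After outfall 3: Q = 6553 + 500.0 = 7053 L/s; C = (6553·167.3 + 500.0·1790)/7053 = 282.3 µg/L.

282 µg/L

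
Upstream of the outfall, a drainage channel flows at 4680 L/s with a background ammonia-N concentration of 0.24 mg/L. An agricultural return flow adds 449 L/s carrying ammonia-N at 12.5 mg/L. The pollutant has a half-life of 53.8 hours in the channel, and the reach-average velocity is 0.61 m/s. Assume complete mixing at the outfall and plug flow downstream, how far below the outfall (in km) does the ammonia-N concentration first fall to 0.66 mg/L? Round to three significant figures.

117 km

Mass balance: C = (4680·0.2400 + 449.0·12.50) / 5129 = 6736/5129 = 1.313 mg/L.
Half-life 53.8 h → k = ln 2 / 53.8 = 0.01288 h⁻¹ = 0.3092 d⁻¹.
Set 1.313·exp(−k·t) = 0.66 → t = ln(1.313/0.66)/k = 192200 s = 53.40 h.
Distance = v·t = 0.61·192200 = 117300 m = 117.3 km.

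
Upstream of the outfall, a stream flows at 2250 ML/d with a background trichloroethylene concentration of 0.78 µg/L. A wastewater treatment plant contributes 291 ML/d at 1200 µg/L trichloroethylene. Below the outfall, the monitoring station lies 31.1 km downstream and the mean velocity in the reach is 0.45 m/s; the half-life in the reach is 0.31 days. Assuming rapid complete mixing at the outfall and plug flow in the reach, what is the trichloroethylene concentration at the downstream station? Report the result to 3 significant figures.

Conservation of mass: C = (2250·0.7800 + 291.0·1200) / 2541 = 351000/2541 = 138.1 µg/L.
Travel time t = 31.1·1000 / 0.45 = 69110 s = 19.20 h.
Half-life 0.31 d → k = ln 2 / 0.31 = 2.236 d⁻¹.
After decay, C = 138.1 × e^(−kt) = 138.1 × 0.1672 = 23.09 µg/L.

23.1 µg/L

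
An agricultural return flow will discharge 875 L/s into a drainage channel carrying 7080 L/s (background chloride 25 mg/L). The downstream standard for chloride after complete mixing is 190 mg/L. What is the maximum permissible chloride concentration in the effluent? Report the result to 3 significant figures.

1530 mg/L

At the limit, (Qr·Cr + Qe·Cₑ)/(Qr + Qe) = 190:
Cₑ = (7955·190 − 7080·25.00) / 875.0 = 1525 mg/L.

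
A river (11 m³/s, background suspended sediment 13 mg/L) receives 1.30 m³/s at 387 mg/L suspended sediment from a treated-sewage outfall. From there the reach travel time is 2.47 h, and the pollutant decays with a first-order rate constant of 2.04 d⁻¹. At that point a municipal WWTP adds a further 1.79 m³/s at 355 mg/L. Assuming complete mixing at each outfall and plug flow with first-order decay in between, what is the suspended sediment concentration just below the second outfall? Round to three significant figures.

82.3 mg/L

Flow-weighted average: C = (11.00·13.00 + 1.300·387.0) / 12.30 = 646.1/12.30 = 52.53 mg/L; combined flow 12.30 m³/s.
First-order decay: C = 52.53·exp(−k·t) = 52.53·0.8106 = 42.58 mg/L.
Second outfall: C = (12.30·42.58 + 1.790·355.0)/14.09 = 82.27 mg/L.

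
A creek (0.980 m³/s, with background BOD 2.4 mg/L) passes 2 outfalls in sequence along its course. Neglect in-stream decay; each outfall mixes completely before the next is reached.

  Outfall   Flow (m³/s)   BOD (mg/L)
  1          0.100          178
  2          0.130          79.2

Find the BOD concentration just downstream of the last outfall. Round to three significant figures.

Below outfall 1: Q → 1.080 m³/s, C = (0.9800·2.400 + 0.1000·178.0)/1.080 = 18.66 mg/L.
Below outfall 2: Q → 1.210 m³/s, C = (1.080·18.66 + 0.1300·79.20)/1.210 = 25.16 mg/L.

25.2 mg/L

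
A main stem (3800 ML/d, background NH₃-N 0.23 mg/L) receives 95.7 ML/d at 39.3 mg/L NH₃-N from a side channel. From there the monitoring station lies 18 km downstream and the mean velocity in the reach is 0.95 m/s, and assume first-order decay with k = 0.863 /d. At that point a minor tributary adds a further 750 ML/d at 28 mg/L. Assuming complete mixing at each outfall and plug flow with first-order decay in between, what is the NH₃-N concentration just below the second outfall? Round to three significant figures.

5.35 mg/L

Mass balance: C = (3800·0.2300 + 95.70·39.30) / 3896 = 4635/3896 = 1.190 mg/L; combined flow 3896 ML/d.
Travel time t = 18·1000 / 0.95 = 18950 s = 5.263 h.
After decay, C = 1.190 × e^(−kt) = 1.190 × 0.8276 = 0.9846 mg/L.
Second outfall: C = (3896·0.9846 + 750.0·28.00)/4646 = 5.346 mg/L.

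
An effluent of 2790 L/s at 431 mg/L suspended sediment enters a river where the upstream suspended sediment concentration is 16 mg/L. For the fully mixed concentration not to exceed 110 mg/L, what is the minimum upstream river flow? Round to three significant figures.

Set C_mix = 110: (Q·16.00 + 2790·431.0) / (Q + 2790) = 110
→ Q = 2790·(431.0 − 110)/(110 − 16.00) = 9528 L/s.

9530 L/s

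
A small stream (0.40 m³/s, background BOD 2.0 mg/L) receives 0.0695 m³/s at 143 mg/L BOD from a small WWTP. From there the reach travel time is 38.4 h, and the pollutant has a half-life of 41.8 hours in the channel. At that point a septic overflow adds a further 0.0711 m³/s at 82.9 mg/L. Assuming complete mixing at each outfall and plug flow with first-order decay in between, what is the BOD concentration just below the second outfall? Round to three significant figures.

21.4 mg/L

After mixing, C = (0.4000·2.000 + 0.06950·143.0) / 0.4695 = 10.74/0.4695 = 22.87 mg/L; combined flow 0.4695 m³/s.
Half-life 41.8 h → k = ln 2 / 41.8 = 0.01658 h⁻¹ = 0.3980 d⁻¹.
First-order decay: C = 22.87·exp(−k·t) = 22.87·0.5290 = 12.10 mg/L.
Second outfall: C = (0.4695·12.10 + 0.07110·82.90)/0.5406 = 21.41 mg/L.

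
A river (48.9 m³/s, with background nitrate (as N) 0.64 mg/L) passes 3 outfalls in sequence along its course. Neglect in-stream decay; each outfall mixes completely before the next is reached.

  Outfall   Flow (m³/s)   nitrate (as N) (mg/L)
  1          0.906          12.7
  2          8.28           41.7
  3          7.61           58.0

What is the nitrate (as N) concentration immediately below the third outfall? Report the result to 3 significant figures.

Outfall 1: combined Q = 49.81 m³/s; C = (48.90·0.6400 + 0.9060·12.70)/49.81 = 0.8594 mg/L.
Outfall 2: combined Q = 58.09 m³/s; C = (49.81·0.8594 + 8.280·41.70)/58.09 = 6.681 mg/L.
Outfall 3: combined Q = 65.70 m³/s; C = (58.09·6.681 + 7.610·58.00)/65.70 = 12.63 mg/L.

12.6 mg/L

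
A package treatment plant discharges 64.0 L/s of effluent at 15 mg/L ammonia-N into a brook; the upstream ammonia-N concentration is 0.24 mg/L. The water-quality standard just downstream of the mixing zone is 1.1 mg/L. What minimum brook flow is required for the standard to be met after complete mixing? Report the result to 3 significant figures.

Set C_mix = 1.1: (Q·0.2400 + 64.00·15.00) / (Q + 64.00) = 1.1
→ Q = 64.00·(15.00 − 1.1)/(1.1 − 0.2400) = 1034 L/s.

1030 L/s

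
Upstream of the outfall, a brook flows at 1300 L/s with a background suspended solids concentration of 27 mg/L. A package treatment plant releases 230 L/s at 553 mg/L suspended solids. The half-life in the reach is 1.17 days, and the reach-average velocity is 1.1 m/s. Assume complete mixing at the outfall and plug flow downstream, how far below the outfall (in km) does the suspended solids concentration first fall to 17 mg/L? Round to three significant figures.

294 km

Mixed concentration C = ΣQC/ΣQ = (1300·27.00 + 230.0·553.0) / 1530 = 162300/1530 = 106.1 mg/L.
Half-life 1.17 d → k = ln 2 / 1.17 = 0.5924 d⁻¹.
Set 106.1·exp(−k·t) = 17 → t = ln(106.1/17)/k = 267000 s = 74.17 h.
Distance = v·t = 1.1·267000 = 293700 m = 293.7 km.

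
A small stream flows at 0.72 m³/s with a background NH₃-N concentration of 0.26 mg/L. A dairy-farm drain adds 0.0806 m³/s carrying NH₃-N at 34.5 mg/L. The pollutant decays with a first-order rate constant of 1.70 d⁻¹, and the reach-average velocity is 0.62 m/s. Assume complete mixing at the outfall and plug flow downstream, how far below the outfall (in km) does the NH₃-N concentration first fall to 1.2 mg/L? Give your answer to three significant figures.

35.5 km

After mixing, C = (0.7200·0.2600 + 0.08060·34.50) / 0.8006 = 2.968/0.8006 = 3.707 mg/L.
Set 3.707·exp(−k·t) = 1.2 → t = ln(3.707/1.2)/k = 57330 s = 15.92 h.
Distance = v·t = 0.62·57330 = 35540 m = 35.54 km.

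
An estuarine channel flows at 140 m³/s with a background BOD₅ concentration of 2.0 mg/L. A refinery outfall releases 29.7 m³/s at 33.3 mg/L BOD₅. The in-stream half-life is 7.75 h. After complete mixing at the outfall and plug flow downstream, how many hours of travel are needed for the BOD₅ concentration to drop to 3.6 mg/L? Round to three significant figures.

Mixed concentration C = ΣQC/ΣQ = (140.0·2.000 + 29.70·33.30) / 169.7 = 1269/169.7 = 7.478 mg/L.
Half-life 7.75 h → k = ln 2 / 7.75 = 0.08944 h⁻¹ = 2.147 d⁻¹.
7.478·exp(−k·t) = 3.6 → t = ln(7.478/3.6)/k = 29420 s = 8.174 h.

8.17 h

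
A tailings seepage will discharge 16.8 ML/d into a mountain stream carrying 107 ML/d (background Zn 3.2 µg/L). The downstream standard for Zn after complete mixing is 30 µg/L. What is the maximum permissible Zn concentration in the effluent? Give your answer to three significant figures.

201 µg/L

At the limit, (Qr·Cr + Qe·Cₑ)/(Qr + Qe) = 30:
Cₑ = (123.8·30 − 107.0·3.200) / 16.80 = 200.7 µg/L.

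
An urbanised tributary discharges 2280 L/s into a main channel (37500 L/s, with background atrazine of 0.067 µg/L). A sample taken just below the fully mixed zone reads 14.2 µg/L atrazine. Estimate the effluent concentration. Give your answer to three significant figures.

Mass balance: 37500·0.06700 + 2280·Cₑ = 39780·14.20
→ Cₑ = (39780·14.20 − 37500·0.06700) / 2280 = 246.7 µg/L.

247 µg/L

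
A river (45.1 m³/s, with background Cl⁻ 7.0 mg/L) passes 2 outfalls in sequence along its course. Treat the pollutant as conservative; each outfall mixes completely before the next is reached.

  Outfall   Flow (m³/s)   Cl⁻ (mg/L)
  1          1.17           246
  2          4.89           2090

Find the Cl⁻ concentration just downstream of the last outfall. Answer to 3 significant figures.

212 mg/L

Outfall 1: combined Q = 46.27 m³/s; C = (45.10·7.000 + 1.170·246.0)/46.27 = 13.04 mg/L.
Outfall 2: combined Q = 51.16 m³/s; C = (46.27·13.04 + 4.890·2090)/51.16 = 211.6 mg/L.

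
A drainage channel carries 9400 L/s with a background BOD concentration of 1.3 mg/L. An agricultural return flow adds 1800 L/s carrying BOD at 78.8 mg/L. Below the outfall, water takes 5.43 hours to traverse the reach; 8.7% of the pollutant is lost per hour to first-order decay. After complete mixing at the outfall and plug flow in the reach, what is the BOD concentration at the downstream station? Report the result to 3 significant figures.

8.39 mg/L

Conservation of mass: C = (9400·1.300 + 1800·78.80) / 11200 = 154100/11200 = 13.76 mg/L.
8.7%/h lost → k = −ln(1 − 0.087) = 0.09102 h⁻¹.
Applying C = C₀e^(−kt): 13.76 × 0.6100 = 8.391 mg/L.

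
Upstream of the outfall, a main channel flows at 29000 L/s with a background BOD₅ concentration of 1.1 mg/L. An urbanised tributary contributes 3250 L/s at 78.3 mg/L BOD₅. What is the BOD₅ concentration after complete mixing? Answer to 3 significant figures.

Mass balance: C = (29000·1.100 + 3250·78.30) / 32250 = 286400/32250 = 8.880 mg/L.

8.88 mg/L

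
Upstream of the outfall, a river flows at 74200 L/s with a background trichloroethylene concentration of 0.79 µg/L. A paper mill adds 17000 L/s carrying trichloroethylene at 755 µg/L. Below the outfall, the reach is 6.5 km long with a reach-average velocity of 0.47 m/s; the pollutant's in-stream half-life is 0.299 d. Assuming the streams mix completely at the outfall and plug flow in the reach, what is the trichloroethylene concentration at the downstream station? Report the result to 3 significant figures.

Conservation of mass: C = (74200·0.7900 + 17000·755.0) / 91200 = 12890000/91200 = 141.4 µg/L.
Travel time t = 6.5·1000 / 0.47 = 13830 s = 3.842 h.
Half-life 0.299 d → k = ln 2 / 0.299 = 2.318 d⁻¹.
First-order decay: C = 141.4·exp(−k·t) = 141.4·0.6900 = 97.55 µg/L.

97.5 µg/L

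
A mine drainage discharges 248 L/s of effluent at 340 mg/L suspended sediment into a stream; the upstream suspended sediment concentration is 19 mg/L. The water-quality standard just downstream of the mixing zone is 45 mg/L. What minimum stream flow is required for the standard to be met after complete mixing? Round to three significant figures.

Set C_mix = 45: (Q·19.00 + 248.0·340.0) / (Q + 248.0) = 45
→ Q = 248.0·(340.0 − 45)/(45 − 19.00) = 2814 L/s.

2810 L/s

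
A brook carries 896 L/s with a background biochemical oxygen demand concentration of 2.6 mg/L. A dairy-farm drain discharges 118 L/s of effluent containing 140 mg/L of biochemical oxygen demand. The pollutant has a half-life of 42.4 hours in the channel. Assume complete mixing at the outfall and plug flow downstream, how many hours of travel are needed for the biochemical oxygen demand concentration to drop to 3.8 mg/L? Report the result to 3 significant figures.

97.1 h

Mixed concentration C = ΣQC/ΣQ = (896.0·2.600 + 118.0·140.0) / 1014 = 18850/1014 = 18.59 mg/L.
Half-life 42.4 h → k = ln 2 / 42.4 = 0.01635 h⁻¹ = 0.3923 d⁻¹.
18.59·exp(−k·t) = 3.8 → t = ln(18.59/3.8)/k = 349600 s = 97.11 h.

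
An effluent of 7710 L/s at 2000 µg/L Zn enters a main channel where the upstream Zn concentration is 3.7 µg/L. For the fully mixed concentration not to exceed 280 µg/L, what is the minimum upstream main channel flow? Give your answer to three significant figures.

Set C_mix = 280: (Q·3.700 + 7710·2000) / (Q + 7710) = 280
→ Q = 7710·(2000 − 280)/(280 − 3.700) = 48000 L/s.

48000 L/s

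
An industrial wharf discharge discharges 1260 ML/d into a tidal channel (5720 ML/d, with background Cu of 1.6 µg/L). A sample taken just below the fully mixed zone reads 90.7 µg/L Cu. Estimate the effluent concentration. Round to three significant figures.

Mass balance: 5720·1.600 + 1260·Cₑ = 6980·90.70
→ Cₑ = (6980·90.70 − 5720·1.600) / 1260 = 495.2 µg/L.

495 µg/L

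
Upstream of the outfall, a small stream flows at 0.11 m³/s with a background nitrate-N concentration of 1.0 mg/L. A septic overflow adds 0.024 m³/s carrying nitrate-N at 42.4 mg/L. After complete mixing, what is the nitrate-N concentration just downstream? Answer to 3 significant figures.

Conservation of mass: C = (0.1100·1.000 + 0.02400·42.40) / 0.1340 = 1.128/0.1340 = 8.415 mg/L.

8.41 mg/L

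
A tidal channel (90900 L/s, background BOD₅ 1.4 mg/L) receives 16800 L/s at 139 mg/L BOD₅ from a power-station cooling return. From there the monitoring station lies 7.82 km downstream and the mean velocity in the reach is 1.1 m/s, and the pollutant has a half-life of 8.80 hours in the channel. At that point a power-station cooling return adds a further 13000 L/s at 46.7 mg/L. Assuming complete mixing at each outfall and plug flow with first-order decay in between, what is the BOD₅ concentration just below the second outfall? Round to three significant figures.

Conservation of mass: C = (90900·1.400 + 16800·139.0) / 107700 = 2462000/107700 = 22.86 mg/L; combined flow 107700 L/s.
Travel time t = 7.82·1000 / 1.1 = 7109 s = 1.975 h.
Half-life 8.80 h → k = ln 2 / 8.80 = 0.07877 h⁻¹ = 1.890 d⁻¹.
Decay over the reach: 22.86·exp(−kt) = 22.86·0.8559 = 19.57 mg/L.
At the second outfall, C = (107700·19.57 + 13000·46.70) / (107700 + 13000) = 22.49 mg/L.

22.5 mg/L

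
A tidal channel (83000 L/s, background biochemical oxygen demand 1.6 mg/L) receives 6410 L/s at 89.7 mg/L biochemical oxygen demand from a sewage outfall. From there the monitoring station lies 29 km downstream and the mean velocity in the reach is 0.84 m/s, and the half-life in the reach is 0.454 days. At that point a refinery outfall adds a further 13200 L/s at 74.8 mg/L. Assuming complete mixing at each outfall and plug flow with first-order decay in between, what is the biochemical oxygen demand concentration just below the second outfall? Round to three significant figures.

Conservation of mass: C = (83000·1.600 + 6410·89.70) / 89410 = 707800/89410 = 7.916 mg/L; combined flow 89410 L/s.
Travel time t = 29·1000 / 0.84 = 34520 s = 9.590 h.
Half-life 0.454 d → k = ln 2 / 0.454 = 1.527 d⁻¹.
First-order decay: C = 7.916·exp(−k·t) = 7.916·0.5433 = 4.301 mg/L.
Second outfall: C = (89410·4.301 + 13200·74.80)/102600 = 13.37 mg/L.

13.4 mg/L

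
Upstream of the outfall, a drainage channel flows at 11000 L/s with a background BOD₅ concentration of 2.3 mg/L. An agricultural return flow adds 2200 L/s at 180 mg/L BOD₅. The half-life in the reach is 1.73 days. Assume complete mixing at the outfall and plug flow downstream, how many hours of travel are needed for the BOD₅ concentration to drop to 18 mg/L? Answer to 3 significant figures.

Mass balance: C = (11000·2.300 + 2200·180.0) / 13200 = 421300/13200 = 31.92 mg/L.
Half-life 1.73 d → k = ln 2 / 1.73 = 0.4007 d⁻¹.
31.92·exp(−k·t) = 18 → t = ln(31.92/18)/k = 123500 s = 34.31 h.

34.3 h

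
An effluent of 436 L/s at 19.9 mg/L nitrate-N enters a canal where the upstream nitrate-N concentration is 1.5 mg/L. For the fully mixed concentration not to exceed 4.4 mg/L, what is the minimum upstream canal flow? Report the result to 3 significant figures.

2330 L/s

Set C_mix = 4.4: (Q·1.500 + 436.0·19.90) / (Q + 436.0) = 4.4
→ Q = 436.0·(19.90 − 4.4)/(4.4 − 1.500) = 2330 L/s.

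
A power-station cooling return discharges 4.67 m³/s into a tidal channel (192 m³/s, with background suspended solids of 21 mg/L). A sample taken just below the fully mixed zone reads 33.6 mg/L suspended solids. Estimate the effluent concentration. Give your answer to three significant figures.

Mass balance: 192.0·21.00 + 4.670·Cₑ = 196.7·33.60
→ Cₑ = (196.7·33.60 − 192.0·21.00) / 4.670 = 551.6 mg/L.

552 mg/L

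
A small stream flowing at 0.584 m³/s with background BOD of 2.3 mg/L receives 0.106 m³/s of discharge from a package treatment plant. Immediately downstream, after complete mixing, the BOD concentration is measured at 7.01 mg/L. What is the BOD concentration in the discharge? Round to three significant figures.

Mass balance: 0.5840·2.300 + 0.1060·Cₑ = 0.6900·7.010
→ Cₑ = (0.6900·7.010 − 0.5840·2.300) / 0.1060 = 32.96 mg/L.

33.0 mg/L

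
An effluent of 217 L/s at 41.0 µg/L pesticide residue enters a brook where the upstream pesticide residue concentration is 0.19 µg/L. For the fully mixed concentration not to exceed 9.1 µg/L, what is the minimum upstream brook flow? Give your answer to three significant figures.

777 L/s

Set C_mix = 9.1: (Q·0.1900 + 217.0·41.00) / (Q + 217.0) = 9.1
→ Q = 217.0·(41.00 − 9.1)/(9.1 − 0.1900) = 776.9 L/s.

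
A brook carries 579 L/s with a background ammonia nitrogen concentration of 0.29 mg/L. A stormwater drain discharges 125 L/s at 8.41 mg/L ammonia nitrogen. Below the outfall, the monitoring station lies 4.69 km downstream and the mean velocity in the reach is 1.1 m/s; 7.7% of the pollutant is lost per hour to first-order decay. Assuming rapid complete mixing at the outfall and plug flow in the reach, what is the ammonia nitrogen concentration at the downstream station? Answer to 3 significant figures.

Flow-weighted average: C = (579.0·0.2900 + 125.0·8.410) / 704.0 = 1219/704.0 = 1.732 mg/L.
Travel time t = 4.69·1000 / 1.1 = 4264 s = 1.184 h.
7.7%/h lost → k = −ln(1 − 0.077) = 0.08013 h⁻¹.
Decay over the reach: 1.732·exp(−kt) = 1.732·0.9095 = 1.575 mg/L.

1.57 mg/L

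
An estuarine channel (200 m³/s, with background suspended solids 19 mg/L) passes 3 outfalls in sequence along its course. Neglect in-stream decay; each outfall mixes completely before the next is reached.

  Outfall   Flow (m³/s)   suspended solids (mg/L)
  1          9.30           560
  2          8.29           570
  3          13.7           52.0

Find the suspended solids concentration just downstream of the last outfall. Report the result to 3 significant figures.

After outfall 1: Q = 200.0 + 9.300 = 209.3 m³/s; C = (200.0·19.00 + 9.300·560.0)/209.3 = 43.04 mg/L.
After outfall 2: Q = 209.3 + 8.290 = 217.6 m³/s; C = (209.3·43.04 + 8.290·570.0)/217.6 = 63.12 mg/L.
After outfall 3: Q = 217.6 + 13.70 = 231.3 m³/s; C = (217.6·63.12 + 13.70·52.00)/231.3 = 62.46 mg/L.

62.5 mg/L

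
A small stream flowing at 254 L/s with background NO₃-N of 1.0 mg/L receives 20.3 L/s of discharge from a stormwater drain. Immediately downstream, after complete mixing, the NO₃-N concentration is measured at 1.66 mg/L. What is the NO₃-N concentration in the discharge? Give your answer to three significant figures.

9.92 mg/L

Mass balance: 254.0·1.000 + 20.30·Cₑ = 274.3·1.660
→ Cₑ = (274.3·1.660 − 254.0·1.000) / 20.30 = 9.918 mg/L.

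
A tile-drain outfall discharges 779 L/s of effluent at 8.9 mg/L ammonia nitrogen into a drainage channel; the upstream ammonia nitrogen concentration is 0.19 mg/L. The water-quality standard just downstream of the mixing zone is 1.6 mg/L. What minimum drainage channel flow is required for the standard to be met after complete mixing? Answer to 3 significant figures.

Set C_mix = 1.6: (Q·0.1900 + 779.0·8.900) / (Q + 779.0) = 1.6
→ Q = 779.0·(8.900 − 1.6)/(1.6 − 0.1900) = 4033 L/s.

4030 L/s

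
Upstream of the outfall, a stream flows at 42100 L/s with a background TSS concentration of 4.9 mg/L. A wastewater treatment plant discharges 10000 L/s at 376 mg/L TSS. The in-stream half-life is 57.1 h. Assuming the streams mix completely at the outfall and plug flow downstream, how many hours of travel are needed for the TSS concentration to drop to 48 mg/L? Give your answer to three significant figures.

38.0 h

After mixing, C = (42100·4.900 + 10000·376.0) / 52100 = 3966000/52100 = 76.13 mg/L.
Half-life 57.1 h → k = ln 2 / 57.1 = 0.01214 h⁻¹ = 0.2913 d⁻¹.
76.13·exp(−k·t) = 48 → t = ln(76.13/48)/k = 136800 s = 37.99 h.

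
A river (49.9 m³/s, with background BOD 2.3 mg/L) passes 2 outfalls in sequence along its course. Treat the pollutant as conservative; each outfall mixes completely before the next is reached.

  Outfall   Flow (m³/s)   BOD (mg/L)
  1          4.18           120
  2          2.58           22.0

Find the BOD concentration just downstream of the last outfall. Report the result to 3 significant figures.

11.9 mg/L

After outfall 1: Q = 49.90 + 4.180 = 54.08 m³/s; C = (49.90·2.300 + 4.180·120.0)/54.08 = 11.40 mg/L.
After outfall 2: Q = 54.08 + 2.580 = 56.66 m³/s; C = (54.08·11.40 + 2.580·22.00)/56.66 = 11.88 mg/L.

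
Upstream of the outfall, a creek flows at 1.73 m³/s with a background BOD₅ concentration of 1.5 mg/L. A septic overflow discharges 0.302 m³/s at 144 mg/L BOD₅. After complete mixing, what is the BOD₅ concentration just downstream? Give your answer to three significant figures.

Mixed concentration C = ΣQC/ΣQ = (1.730·1.500 + 0.3020·144.0) / 2.032 = 46.08/2.032 = 22.68 mg/L.

22.7 mg/L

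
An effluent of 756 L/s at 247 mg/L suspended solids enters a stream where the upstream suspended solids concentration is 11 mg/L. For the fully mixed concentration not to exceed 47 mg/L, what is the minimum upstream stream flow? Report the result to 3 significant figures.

4200 L/s

Set C_mix = 47: (Q·11.00 + 756.0·247.0) / (Q + 756.0) = 47
→ Q = 756.0·(247.0 − 47)/(47 − 11.00) = 4200 L/s.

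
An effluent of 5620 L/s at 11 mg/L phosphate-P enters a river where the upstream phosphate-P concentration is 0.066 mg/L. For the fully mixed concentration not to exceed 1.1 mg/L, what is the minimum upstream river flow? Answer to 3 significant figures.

Set C_mix = 1.1: (Q·0.06600 + 5620·11.00) / (Q + 5620) = 1.1
→ Q = 5620·(11.00 − 1.1)/(1.1 − 0.06600) = 53810 L/s.

53800 L/s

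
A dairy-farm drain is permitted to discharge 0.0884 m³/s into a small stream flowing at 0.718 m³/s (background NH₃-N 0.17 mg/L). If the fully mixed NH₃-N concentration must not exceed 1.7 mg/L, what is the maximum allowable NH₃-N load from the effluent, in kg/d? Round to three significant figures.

108 kg/d

Mass balance at the limit: 0.7180·0.1700 + 0.08840·Cₑ = 0.8064·1.7 → Cₑ = 14.13 mg/L.
Load = 0.08840 m³/s × 14.13 g/m³ × 86 400 s/d = 107.9 kg/d.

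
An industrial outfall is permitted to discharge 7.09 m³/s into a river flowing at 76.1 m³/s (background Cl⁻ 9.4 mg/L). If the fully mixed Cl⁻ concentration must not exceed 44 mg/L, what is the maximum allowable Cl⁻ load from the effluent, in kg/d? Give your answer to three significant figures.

Mass balance at the limit: 76.10·9.400 + 7.090·Cₑ = 83.19·44 → Cₑ = 415.4 mg/L.
Load = 7.090 m³/s × 415.4 g/m³ × 86 400 s/d = 254400 kg/d.

254000 kg/d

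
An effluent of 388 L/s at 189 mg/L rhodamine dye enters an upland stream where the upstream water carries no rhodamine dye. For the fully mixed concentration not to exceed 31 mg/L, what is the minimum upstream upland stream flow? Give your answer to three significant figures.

Set C_mix = 31: (Q·0 + 388.0·189.0) / (Q + 388.0) = 31
→ Q = 388.0·(189.0 − 31)/(31 − 0) = 1978 L/s.

1980 L/s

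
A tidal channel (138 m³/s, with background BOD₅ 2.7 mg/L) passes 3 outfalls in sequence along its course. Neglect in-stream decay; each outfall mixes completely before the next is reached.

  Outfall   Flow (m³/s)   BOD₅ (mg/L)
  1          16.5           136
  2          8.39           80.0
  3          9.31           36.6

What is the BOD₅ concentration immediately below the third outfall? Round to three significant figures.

After outfall 1: Q = 138.0 + 16.50 = 154.5 m³/s; C = (138.0·2.700 + 16.50·136.0)/154.5 = 16.94 mg/L.
After outfall 2: Q = 154.5 + 8.390 = 162.9 m³/s; C = (154.5·16.94 + 8.390·80.00)/162.9 = 20.18 mg/L.
After outfall 3: Q = 162.9 + 9.310 = 172.2 m³/s; C = (162.9·20.18 + 9.310·36.60)/172.2 = 21.07 mg/L.

21.1 mg/L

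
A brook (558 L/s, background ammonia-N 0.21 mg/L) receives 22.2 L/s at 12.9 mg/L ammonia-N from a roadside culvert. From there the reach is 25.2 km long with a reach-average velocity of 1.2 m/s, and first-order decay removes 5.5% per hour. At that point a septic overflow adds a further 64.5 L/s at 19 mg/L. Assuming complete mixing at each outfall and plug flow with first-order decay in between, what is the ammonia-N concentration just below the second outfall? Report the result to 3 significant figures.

2.35 mg/L

Mass balance: C = (558.0·0.2100 + 22.20·12.90) / 580.2 = 403.6/580.2 = 0.6956 mg/L; combined flow 580.2 L/s.
Travel time t = 25.2·1000 / 1.2 = 21000 s = 5.833 h.
5.5%/h lost → k = −ln(1 − 0.055) = 0.05657 h⁻¹.
Decay over the reach: 0.6956·exp(−kt) = 0.6956·0.7189 = 0.5001 mg/L.
Second outfall: C = (580.2·0.5001 + 64.50·19.00)/644.7 = 2.351 mg/L.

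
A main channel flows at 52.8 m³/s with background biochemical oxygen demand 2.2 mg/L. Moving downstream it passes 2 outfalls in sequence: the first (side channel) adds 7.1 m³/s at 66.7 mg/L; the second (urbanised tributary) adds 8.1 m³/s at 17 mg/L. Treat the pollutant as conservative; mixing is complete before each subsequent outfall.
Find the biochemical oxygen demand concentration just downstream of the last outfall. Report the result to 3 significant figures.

10.7 mg/L

Outfall 1: combined Q = 59.90 m³/s; C = (52.80·2.200 + 7.100·66.70)/59.90 = 9.845 mg/L.
Outfall 2: combined Q = 68.00 m³/s; C = (59.90·9.845 + 8.100·17.00)/68.00 = 10.70 mg/L.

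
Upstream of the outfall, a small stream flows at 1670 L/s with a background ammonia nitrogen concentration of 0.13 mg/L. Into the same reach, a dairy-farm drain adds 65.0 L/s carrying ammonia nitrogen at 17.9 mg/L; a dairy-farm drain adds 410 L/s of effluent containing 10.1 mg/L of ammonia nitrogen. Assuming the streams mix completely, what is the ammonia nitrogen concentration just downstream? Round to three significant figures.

2.57 mg/L

Conservation of mass: C = (1670·0.1300 + 65.00·17.90 + 410.0·10.10) / 2145 = 5522/2145 = 2.574 mg/L.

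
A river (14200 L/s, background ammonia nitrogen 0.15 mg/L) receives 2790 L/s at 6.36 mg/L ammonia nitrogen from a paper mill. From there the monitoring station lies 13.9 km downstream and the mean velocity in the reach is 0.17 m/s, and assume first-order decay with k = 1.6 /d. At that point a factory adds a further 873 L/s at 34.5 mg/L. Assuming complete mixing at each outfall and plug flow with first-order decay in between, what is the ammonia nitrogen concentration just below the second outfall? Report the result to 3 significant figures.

Mass balance: C = (14200·0.1500 + 2790·6.360) / 16990 = 19870/16990 = 1.170 mg/L; combined flow 16990 L/s.
Travel time t = 13.9·1000 / 0.17 = 81760 s = 22.71 h.
Applying C = C₀e^(−kt): 1.170 × 0.2200 = 0.2573 mg/L.
Second outfall: C = (16990·0.2573 + 873.0·34.50)/17860 = 1.931 mg/L.

1.93 mg/L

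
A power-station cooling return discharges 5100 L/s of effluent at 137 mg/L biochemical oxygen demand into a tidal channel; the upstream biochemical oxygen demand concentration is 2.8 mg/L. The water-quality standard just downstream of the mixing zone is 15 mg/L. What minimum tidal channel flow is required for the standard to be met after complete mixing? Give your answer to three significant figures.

Set C_mix = 15: (Q·2.800 + 5100·137.0) / (Q + 5100) = 15
→ Q = 5100·(137.0 − 15)/(15 − 2.800) = 51000 L/s.

51000 L/s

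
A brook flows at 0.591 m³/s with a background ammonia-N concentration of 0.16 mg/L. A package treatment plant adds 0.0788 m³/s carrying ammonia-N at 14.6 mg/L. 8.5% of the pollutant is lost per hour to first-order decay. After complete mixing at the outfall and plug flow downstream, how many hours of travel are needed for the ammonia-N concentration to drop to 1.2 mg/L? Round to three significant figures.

After mixing, C = (0.5910·0.1600 + 0.07880·14.60) / 0.6698 = 1.245/0.6698 = 1.859 mg/L.
8.5%/h lost → k = −ln(1 − 0.085) = 0.08883 h⁻¹.
1.859·exp(−k·t) = 1.2 → t = ln(1.859/1.2)/k = 17740 s = 4.926 h.

4.93 h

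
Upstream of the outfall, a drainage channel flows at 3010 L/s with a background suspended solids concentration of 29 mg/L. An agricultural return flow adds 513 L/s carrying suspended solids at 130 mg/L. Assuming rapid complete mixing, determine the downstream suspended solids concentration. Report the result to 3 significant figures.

43.7 mg/L

After mixing, C = (3010·29.00 + 513.0·130.0) / 3523 = 154000/3523 = 43.71 mg/L.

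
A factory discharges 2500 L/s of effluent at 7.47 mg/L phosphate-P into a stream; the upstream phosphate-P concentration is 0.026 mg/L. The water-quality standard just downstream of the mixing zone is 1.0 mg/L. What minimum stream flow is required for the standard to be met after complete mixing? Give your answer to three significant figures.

Set C_mix = 1.0: (Q·0.02600 + 2500·7.470) / (Q + 2500) = 1.0
→ Q = 2500·(7.470 − 1.0)/(1.0 − 0.02600) = 16610 L/s.

16600 L/s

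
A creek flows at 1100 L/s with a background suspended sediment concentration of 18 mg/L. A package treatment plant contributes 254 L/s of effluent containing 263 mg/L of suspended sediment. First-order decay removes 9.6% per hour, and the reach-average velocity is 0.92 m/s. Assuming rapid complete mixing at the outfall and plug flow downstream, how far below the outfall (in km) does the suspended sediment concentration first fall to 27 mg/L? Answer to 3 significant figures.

28.3 km

Mixed concentration C = ΣQC/ΣQ = (1100·18.00 + 254.0·263.0) / 1354 = 86600/1354 = 63.96 mg/L.
9.6%/h lost → k = −ln(1 − 0.096) = 0.1009 h⁻¹.
Set 63.96·exp(−k·t) = 27 → t = ln(63.96/27)/k = 30760 s = 8.545 h.
Distance = v·t = 0.92·30760 = 28300 m = 28.30 km.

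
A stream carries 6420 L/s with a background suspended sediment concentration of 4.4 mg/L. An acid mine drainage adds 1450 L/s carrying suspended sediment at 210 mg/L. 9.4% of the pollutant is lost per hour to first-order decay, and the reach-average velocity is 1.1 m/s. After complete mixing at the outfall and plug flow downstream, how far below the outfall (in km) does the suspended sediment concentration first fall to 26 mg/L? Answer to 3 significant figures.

Flow-weighted average: C = (6420·4.400 + 1450·210.0) / 7870 = 332700/7870 = 42.28 mg/L.
9.4%/h lost → k = −ln(1 − 0.094) = 0.09872 h⁻¹.
Set 42.28·exp(−k·t) = 26 → t = ln(42.28/26)/k = 17730 s = 4.926 h.
Distance = v·t = 1.1·17730 = 19510 m = 19.51 km.

19.5 km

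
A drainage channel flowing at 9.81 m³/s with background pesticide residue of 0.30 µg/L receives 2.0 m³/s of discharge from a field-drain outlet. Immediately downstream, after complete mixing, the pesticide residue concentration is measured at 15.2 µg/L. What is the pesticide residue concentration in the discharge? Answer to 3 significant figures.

88.3 µg/L

Mass balance: 9.810·0.3000 + 2.000·Cₑ = 11.81·15.20
→ Cₑ = (11.81·15.20 − 9.810·0.3000) / 2.000 = 88.28 µg/L.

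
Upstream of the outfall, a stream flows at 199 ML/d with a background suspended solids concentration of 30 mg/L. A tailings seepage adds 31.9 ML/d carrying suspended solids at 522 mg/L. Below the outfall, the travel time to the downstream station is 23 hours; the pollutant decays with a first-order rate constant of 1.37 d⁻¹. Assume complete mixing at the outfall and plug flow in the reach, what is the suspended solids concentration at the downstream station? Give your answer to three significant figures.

Conservation of mass: C = (199.0·30.00 + 31.90·522.0) / 230.9 = 22620/230.9 = 97.97 mg/L.
First-order decay: C = 97.97·exp(−k·t) = 97.97·0.2690 = 26.36 mg/L.

26.4 mg/L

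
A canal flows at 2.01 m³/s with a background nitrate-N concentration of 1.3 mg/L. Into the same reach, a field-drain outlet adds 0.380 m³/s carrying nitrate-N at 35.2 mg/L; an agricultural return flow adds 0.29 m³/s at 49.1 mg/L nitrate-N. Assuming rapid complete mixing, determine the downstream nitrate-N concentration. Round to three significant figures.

Flow-weighted average: C = (2.010·1.300 + 0.3800·35.20 + 0.2900·49.10) / 2.680 = 30.23/2.680 = 11.28 mg/L.

11.3 mg/L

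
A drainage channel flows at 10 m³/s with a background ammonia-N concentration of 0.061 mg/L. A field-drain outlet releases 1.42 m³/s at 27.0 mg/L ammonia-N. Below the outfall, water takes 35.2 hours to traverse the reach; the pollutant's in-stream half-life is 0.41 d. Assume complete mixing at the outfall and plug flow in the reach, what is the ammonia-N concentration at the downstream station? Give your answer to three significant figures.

0.286 mg/L

After mixing, C = (10.00·0.06100 + 1.420·27.00) / 11.42 = 38.95/11.42 = 3.411 mg/L.
Half-life 0.41 d → k = ln 2 / 0.41 = 1.691 d⁻¹.
Applying C = C₀e^(−kt): 3.411 × 0.08378 = 0.2857 mg/L.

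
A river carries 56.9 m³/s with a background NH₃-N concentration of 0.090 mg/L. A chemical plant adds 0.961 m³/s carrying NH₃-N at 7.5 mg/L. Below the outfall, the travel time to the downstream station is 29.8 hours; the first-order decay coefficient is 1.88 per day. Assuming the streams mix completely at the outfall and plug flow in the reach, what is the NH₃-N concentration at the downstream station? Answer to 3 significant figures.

Conservation of mass: C = (56.90·0.09000 + 0.9610·7.500) / 57.86 = 12.33/57.86 = 0.2131 mg/L.
Applying C = C₀e^(−kt): 0.2131 × 0.09688 = 0.02064 mg/L.

0.0206 mg/L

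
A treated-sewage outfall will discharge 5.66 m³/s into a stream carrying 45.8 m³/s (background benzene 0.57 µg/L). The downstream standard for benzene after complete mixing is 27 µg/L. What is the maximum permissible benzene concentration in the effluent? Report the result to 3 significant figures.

241 µg/L

At the limit, (Qr·Cr + Qe·Cₑ)/(Qr + Qe) = 27:
Cₑ = (51.46·27 − 45.80·0.5700) / 5.660 = 240.9 µg/L.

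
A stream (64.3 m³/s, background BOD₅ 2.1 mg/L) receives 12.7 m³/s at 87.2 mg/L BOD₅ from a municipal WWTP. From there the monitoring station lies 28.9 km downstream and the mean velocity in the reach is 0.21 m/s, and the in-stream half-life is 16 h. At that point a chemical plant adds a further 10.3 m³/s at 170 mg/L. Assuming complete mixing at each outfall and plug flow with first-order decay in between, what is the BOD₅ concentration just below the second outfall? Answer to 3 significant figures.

Conservation of mass: C = (64.30·2.100 + 12.70·87.20) / 77.00 = 1242/77.00 = 16.14 mg/L; combined flow 77.00 m³/s.
Travel time t = 28.9·1000 / 0.21 = 137600 s = 38.23 h.
Half-life 16 h → k = ln 2 / 16 = 0.04332 h⁻¹ = 1.040 d⁻¹.
Decay over the reach: 16.14·exp(−kt) = 16.14·0.1909 = 3.080 mg/L.
At the second outfall, C = (77.00·3.080 + 10.30·170.0) / (77.00 + 10.30) = 22.77 mg/L.

22.8 mg/L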